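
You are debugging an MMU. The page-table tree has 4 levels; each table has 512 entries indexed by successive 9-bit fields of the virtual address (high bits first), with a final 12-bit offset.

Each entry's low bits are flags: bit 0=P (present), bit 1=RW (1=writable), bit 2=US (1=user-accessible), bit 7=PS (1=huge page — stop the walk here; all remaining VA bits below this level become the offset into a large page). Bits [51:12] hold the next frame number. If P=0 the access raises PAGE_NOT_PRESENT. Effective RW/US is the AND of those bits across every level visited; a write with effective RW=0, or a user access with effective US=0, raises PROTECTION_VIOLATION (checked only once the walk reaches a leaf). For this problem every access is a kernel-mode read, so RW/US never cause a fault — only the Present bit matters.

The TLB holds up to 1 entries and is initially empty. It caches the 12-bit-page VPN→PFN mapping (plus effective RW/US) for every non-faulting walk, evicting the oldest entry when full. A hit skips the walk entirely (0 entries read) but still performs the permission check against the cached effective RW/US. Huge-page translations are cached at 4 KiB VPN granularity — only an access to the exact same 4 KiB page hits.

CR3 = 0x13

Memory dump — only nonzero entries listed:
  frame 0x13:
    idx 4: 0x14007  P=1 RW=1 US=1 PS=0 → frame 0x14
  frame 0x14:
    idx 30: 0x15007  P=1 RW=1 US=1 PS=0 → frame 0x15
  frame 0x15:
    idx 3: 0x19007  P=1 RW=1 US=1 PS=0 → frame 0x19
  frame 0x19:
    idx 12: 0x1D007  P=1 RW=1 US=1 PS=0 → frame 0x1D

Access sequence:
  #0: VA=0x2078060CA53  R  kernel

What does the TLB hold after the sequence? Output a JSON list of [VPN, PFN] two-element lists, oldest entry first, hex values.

Walk each access:
#0 VA=0x2078060CA53 (r,kernel):
  L0: frame=0x13 idx=4 entry=0x14007 [P=1 RW=1 US=1 PS=0]
  L1: frame=0x14 idx=30 entry=0x15007 [P=1 RW=1 US=1 PS=0]
  L2: frame=0x15 idx=3 entry=0x19007 [P=1 RW=1 US=1 PS=0]
  L3: frame=0x19 idx=12 entry=0x1D007 [P=1 RW=1 US=1 PS=0]
  → PA=0x1DA53  (4 entries read)

TLB: [["0x2078060C", "0x1D"]]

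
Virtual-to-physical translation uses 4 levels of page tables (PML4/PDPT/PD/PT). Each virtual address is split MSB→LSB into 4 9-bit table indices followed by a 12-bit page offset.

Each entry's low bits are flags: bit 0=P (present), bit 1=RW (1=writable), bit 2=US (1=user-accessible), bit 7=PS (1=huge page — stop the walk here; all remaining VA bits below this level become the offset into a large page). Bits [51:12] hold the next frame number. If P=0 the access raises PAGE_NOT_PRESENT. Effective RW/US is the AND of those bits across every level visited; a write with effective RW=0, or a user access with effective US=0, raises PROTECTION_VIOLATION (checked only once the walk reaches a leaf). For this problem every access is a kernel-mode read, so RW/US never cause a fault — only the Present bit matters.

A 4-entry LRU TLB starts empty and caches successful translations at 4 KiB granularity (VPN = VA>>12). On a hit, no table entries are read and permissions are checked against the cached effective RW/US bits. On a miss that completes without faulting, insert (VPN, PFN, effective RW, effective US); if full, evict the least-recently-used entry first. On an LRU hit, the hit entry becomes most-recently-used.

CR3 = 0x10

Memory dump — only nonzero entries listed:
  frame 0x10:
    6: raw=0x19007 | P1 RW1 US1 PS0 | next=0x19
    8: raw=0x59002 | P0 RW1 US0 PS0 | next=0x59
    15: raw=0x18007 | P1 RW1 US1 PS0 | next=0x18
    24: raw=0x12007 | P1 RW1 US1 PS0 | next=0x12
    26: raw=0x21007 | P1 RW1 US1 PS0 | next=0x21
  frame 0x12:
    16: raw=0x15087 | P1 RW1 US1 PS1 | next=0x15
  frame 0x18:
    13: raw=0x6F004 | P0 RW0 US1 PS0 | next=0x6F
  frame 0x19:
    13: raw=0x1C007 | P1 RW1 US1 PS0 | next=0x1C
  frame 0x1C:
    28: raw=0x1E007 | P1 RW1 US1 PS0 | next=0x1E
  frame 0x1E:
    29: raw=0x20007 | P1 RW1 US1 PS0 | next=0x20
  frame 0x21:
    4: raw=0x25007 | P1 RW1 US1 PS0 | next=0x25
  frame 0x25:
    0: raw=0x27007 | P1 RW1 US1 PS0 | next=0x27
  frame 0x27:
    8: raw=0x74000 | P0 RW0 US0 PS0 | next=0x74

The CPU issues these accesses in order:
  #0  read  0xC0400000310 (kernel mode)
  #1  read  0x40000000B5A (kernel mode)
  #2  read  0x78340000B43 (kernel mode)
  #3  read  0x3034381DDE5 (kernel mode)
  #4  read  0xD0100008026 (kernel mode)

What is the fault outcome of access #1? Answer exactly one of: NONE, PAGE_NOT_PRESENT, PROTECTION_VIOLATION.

Per-access translation:
#0 VA=0xC0400000310 (r,kernel):
  lvl0: tbl 0x10, slot 24 ⇒ 0x12007 (P1/RW1/US1/PS0)
  lvl1: tbl 0x12, slot 16 ⇒ 0x15087 (P1/RW1/US1/PS1)
  → PA=0x15310 (huge @L1)  (2 entries read)
#1 VA=0x40000000B5A (r,kernel):
  lvl0: tbl 0x10, slot 8 ⇒ 0x59002 (P0/RW1/US0/PS0)
  ✗ PAGE_NOT_PRESENT  [1 reads]
#2 VA=0x78340000B43 (r,kernel):
  lvl0: tbl 0x10, slot 15 ⇒ 0x18007 (P1/RW1/US1/PS0)
  lvl1: tbl 0x18, slot 13 ⇒ 0x6F004 (P0/RW0/US1/PS0)
  ✗ PAGE_NOT_PRESENT  [2 reads]
#3 VA=0x3034381DDE5 (r,kernel):
  lvl0: tbl 0x10, slot 6 ⇒ 0x19007 (P1/RW1/US1/PS0)
  lvl1: tbl 0x19, slot 13 ⇒ 0x1C007 (P1/RW1/US1/PS0)
  lvl2: tbl 0x1C, slot 28 ⇒ 0x1E007 (P1/RW1/US1/PS0)
  lvl3: tbl 0x1E, slot 29 ⇒ 0x20007 (P1/RW1/US1/PS0)
  → PA=0x20DE5  (4 entries read)
#4 VA=0xD0100008026 (r,kernel):
  lvl0: tbl 0x10, slot 26 ⇒ 0x21007 (P1/RW1/US1/PS0)
  lvl1: tbl 0x21, slot 4 ⇒ 0x25007 (P1/RW1/US1/PS0)
  lvl2: tbl 0x25, slot 0 ⇒ 0x27007 (P1/RW1/US1/PS0)
  lvl3: tbl 0x27, slot 8 ⇒ 0x74000 (P0/RW0/US0/PS0)
  ✗ PAGE_NOT_PRESENT  [4 reads]

Access #1 fault: PAGE_NOT_PRESENT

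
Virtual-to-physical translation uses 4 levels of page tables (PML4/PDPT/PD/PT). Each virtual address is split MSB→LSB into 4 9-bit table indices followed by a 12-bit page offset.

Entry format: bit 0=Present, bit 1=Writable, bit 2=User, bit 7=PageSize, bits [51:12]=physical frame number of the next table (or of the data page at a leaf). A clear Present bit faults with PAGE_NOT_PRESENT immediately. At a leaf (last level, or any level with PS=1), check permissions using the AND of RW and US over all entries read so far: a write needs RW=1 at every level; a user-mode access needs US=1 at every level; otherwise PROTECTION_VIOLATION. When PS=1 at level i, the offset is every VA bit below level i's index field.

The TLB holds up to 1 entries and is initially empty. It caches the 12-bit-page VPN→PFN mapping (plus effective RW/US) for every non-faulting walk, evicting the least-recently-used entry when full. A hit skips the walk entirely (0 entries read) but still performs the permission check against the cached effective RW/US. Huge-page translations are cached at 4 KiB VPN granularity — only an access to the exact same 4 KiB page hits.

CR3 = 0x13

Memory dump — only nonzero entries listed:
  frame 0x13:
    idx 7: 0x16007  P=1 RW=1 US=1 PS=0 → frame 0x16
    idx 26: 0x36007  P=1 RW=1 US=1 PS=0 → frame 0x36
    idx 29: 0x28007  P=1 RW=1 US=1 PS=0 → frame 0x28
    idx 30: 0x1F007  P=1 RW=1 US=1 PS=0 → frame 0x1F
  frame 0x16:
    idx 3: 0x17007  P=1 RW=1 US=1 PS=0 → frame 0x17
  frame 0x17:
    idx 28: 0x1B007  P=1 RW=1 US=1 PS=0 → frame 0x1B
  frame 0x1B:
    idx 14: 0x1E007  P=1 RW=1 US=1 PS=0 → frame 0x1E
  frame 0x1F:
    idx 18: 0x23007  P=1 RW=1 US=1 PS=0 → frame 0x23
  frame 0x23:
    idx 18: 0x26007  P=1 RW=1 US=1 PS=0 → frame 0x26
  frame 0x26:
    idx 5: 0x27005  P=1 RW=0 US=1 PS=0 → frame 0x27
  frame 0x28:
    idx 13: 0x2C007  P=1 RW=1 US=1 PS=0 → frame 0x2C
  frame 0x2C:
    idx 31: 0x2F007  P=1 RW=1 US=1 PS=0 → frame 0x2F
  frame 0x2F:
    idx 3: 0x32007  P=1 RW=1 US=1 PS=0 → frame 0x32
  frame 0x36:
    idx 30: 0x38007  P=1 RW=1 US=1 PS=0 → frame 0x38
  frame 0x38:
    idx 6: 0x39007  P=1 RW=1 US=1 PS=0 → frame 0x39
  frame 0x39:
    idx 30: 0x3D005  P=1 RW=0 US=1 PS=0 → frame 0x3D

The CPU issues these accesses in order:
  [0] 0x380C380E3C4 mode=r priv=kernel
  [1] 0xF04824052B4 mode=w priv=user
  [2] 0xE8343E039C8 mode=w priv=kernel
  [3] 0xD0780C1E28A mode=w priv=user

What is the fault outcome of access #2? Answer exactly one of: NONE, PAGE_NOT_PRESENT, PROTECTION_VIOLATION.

Per-access translation:
#0 VA=0x380C380E3C4 (r,kernel):
  lvl0: tbl 0x13, slot 7 ⇒ 0x16007 (P1/RW1/US1/PS0)
  lvl1: tbl 0x16, slot 3 ⇒ 0x17007 (P1/RW1/US1/PS0)
  lvl2: tbl 0x17, slot 28 ⇒ 0x1B007 (P1/RW1/US1/PS0)
  lvl3: tbl 0x1B, slot 14 ⇒ 0x1E007 (P1/RW1/US1/PS0)
  ✓ 0x1E3C4  — 4 lookups
#1 VA=0xF04824052B4 (w,user):
  lvl0: tbl 0x13, slot 30 ⇒ 0x1F007 (P1/RW1/US1/PS0)
  lvl1: tbl 0x1F, slot 18 ⇒ 0x23007 (P1/RW1/US1/PS0)
  lvl2: tbl 0x23, slot 18 ⇒ 0x26007 (P1/RW1/US1/PS0)
  lvl3: tbl 0x26, slot 5 ⇒ 0x27005 (P1/RW0/US1/PS0)
  ⇒ fault: PROTECTION_VIOLATION  — 4 lookups
#2 VA=0xE8343E039C8 (w,kernel):
  lvl0: tbl 0x13, slot 29 ⇒ 0x28007 (P1/RW1/US1/PS0)
  lvl1: tbl 0x28, slot 13 ⇒ 0x2C007 (P1/RW1/US1/PS0)
  lvl2: tbl 0x2C, slot 31 ⇒ 0x2F007 (P1/RW1/US1/PS0)
  lvl3: tbl 0x2F, slot 3 ⇒ 0x32007 (P1/RW1/US1/PS0)
  ✓ 0x329C8  — 4 lookups
#3 VA=0xD0780C1E28A (w,user):
  lvl0: tbl 0x13, slot 26 ⇒ 0x36007 (P1/RW1/US1/PS0)
  lvl1: tbl 0x36, slot 30 ⇒ 0x38007 (P1/RW1/US1/PS0)
  lvl2: tbl 0x38, slot 6 ⇒ 0x39007 (P1/RW1/US1/PS0)
  lvl3: tbl 0x39, slot 30 ⇒ 0x3D005 (P1/RW0/US1/PS0)
  ⇒ fault: PROTECTION_VIOLATION  — 4 lookups

Access #2 fault: NONE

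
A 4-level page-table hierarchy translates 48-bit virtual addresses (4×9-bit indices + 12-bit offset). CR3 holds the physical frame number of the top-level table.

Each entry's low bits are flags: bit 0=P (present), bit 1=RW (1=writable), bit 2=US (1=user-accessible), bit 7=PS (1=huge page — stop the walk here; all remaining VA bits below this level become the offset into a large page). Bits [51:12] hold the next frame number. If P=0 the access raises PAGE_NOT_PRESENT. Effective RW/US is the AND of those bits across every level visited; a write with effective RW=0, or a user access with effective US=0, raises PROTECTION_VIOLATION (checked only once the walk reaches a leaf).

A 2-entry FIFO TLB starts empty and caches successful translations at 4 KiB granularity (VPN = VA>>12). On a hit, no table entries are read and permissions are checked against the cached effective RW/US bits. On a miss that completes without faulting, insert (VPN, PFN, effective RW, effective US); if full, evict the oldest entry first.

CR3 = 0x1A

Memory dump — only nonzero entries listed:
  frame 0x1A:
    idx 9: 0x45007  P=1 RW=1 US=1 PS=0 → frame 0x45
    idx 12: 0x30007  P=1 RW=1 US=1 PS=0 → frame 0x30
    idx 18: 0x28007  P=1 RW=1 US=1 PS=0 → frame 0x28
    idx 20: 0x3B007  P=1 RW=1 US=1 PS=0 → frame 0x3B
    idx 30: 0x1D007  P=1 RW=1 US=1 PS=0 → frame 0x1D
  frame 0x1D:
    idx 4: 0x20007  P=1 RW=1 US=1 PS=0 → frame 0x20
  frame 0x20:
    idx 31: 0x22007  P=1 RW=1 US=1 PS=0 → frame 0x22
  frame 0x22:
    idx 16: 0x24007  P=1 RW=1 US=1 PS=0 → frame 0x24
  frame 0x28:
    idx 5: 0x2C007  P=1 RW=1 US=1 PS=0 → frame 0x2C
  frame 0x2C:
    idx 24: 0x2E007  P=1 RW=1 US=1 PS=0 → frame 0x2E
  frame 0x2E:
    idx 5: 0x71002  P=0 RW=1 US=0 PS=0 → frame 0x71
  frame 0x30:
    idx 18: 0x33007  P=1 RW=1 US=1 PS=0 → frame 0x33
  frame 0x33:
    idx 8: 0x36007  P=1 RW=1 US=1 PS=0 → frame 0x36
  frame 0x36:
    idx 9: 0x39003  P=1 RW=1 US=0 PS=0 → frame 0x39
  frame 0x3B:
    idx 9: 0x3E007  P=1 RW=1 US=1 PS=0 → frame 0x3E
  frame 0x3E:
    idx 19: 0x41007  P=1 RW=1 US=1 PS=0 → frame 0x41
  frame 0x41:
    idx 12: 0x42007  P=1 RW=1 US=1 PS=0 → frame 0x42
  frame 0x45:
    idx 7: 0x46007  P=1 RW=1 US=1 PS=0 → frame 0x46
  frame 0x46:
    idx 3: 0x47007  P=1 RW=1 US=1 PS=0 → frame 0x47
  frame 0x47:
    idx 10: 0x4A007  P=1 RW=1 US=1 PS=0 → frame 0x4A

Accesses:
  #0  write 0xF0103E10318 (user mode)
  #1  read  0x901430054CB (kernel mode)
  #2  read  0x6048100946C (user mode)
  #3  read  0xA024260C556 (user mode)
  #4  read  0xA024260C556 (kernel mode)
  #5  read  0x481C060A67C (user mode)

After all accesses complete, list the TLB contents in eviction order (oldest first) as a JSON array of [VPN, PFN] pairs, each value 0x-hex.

Trace:
#0 VA=0xF0103E10318 (w,user):
  lvl0: tbl 0x1A, slot 30 ⇒ 0x1D007 (P1/RW1/US1/PS0)
  lvl1: tbl 0x1D, slot 4 ⇒ 0x20007 (P1/RW1/US1/PS0)
  lvl2: tbl 0x20, slot 31 ⇒ 0x22007 (P1/RW1/US1/PS0)
  lvl3: tbl 0x22, slot 16 ⇒ 0x24007 (P1/RW1/US1/PS0)
  ⇒ phys 0x24318  [4 reads]
#1 VA=0x901430054CB (r,kernel):
  lvl0: tbl 0x1A, slot 18 ⇒ 0x28007 (P1/RW1/US1/PS0)
  lvl1: tbl 0x28, slot 5 ⇒ 0x2C007 (P1/RW1/US1/PS0)
  lvl2: tbl 0x2C, slot 24 ⇒ 0x2E007 (P1/RW1/US1/PS0)
  lvl3: tbl 0x2E, slot 5 ⇒ 0x71002 (P0/RW1/US0/PS0)
  → PAGE_NOT_PRESENT  (4 entries read)
#2 VA=0x6048100946C (r,user):
  lvl0: tbl 0x1A, slot 12 ⇒ 0x30007 (P1/RW1/US1/PS0)
  lvl1: tbl 0x30, slot 18 ⇒ 0x33007 (P1/RW1/US1/PS0)
  lvl2: tbl 0x33, slot 8 ⇒ 0x36007 (P1/RW1/US1/PS0)
  lvl3: tbl 0x36, slot 9 ⇒ 0x39003 (P1/RW1/US0/PS0)
  → PROTECTION_VIOLATION  (4 entries read)
#3 VA=0xA024260C556 (r,user):
  lvl0: tbl 0x1A, slot 20 ⇒ 0x3B007 (P1/RW1/US1/PS0)
  lvl1: tbl 0x3B, slot 9 ⇒ 0x3E007 (P1/RW1/US1/PS0)
  lvl2: tbl 0x3E, slot 19 ⇒ 0x41007 (P1/RW1/US1/PS0)
  lvl3: tbl 0x41, slot 12 ⇒ 0x42007 (P1/RW1/US1/PS0)
  ⇒ phys 0x42556  [4 reads]
#4 VA=0xA024260C556 (r,kernel):
  TLB hit vpn=0xA024260C → PA=0x42556
#5 VA=0x481C060A67C (r,user):
  lvl0: tbl 0x1A, slot 9 ⇒ 0x45007 (P1/RW1/US1/PS0)
  lvl1: tbl 0x45, slot 7 ⇒ 0x46007 (P1/RW1/US1/PS0)
  lvl2: tbl 0x46, slot 3 ⇒ 0x47007 (P1/RW1/US1/PS0)
  lvl3: tbl 0x47, slot 10 ⇒ 0x4A007 (P1/RW1/US1/PS0)
  ⇒ phys 0x4A67C  [4 reads]

TLB: [["0xA024260C", "0x42"], ["0x481C060A", "0x4A"]]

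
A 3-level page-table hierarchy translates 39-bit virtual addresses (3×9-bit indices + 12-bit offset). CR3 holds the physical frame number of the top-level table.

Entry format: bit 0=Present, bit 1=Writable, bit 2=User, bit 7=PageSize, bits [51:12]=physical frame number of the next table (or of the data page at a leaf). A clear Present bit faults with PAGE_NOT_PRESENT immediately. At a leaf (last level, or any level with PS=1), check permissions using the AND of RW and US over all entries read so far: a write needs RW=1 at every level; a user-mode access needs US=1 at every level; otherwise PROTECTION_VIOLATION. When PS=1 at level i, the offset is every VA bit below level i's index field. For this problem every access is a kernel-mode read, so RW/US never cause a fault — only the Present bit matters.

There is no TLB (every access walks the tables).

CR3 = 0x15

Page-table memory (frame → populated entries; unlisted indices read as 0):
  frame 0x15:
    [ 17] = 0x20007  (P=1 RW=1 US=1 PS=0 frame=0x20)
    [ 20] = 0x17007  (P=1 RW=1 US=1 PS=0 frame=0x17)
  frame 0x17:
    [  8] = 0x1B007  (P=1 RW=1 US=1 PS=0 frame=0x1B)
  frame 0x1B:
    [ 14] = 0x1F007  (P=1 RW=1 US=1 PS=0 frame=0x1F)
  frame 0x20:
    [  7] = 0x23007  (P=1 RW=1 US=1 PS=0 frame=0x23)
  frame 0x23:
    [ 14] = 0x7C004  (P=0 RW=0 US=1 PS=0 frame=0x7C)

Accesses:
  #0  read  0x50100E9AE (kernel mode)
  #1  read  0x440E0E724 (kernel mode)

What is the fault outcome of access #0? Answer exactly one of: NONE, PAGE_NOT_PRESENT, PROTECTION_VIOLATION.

Trace:
#0 VA=0x50100E9AE (r,kernel):
  lvl0: tbl 0x15, slot 20 ⇒ 0x17007 (P1/RW1/US1/PS0)
  lvl1: tbl 0x17, slot 8 ⇒ 0x1B007 (P1/RW1/US1/PS0)
  lvl2: tbl 0x1B, slot 14 ⇒ 0x1F007 (P1/RW1/US1/PS0)
  → PA=0x1F9AE  (3 entries read)
#1 VA=0x440E0E724 (r,kernel):
  lvl0: tbl 0x15, slot 17 ⇒ 0x20007 (P1/RW1/US1/PS0)
  lvl1: tbl 0x20, slot 7 ⇒ 0x23007 (P1/RW1/US1/PS0)
  lvl2: tbl 0x23, slot 14 ⇒ 0x7C004 (P0/RW0/US1/PS0)
  ⇒ fault: PAGE_NOT_PRESENT  — 3 lookups

Access #0 fault: NONE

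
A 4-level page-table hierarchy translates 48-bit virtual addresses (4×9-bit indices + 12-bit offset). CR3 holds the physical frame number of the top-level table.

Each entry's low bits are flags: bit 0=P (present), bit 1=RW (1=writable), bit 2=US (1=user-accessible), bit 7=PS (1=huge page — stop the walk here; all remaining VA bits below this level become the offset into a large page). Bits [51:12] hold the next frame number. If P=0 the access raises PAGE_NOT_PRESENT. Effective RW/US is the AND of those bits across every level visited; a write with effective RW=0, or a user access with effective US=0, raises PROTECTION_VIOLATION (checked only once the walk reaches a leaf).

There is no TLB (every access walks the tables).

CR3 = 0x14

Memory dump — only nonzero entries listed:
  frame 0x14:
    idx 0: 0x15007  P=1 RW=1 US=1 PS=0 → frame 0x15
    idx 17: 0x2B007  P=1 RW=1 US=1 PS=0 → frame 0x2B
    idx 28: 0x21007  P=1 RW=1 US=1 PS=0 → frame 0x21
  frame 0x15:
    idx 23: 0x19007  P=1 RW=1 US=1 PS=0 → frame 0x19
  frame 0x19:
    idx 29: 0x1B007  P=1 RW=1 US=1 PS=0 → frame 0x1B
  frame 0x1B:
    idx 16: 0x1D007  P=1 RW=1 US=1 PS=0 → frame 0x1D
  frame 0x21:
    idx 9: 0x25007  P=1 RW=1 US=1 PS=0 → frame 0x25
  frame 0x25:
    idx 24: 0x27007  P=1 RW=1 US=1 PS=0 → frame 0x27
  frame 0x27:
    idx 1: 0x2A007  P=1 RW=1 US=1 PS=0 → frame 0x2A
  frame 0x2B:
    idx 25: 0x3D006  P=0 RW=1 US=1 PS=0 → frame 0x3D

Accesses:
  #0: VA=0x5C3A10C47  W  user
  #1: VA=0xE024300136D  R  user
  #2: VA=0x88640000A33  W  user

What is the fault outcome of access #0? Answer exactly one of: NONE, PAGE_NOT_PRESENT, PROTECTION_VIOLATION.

Per-access translation:
#0 VA=0x5C3A10C47 (w,user):
  L0 @0x14[0] → 0x15007  P=1,RW=1,US=1,PS=0
  L1 @0x15[23] → 0x19007  P=1,RW=1,US=1,PS=0
  L2 @0x19[29] → 0x1B007  P=1,RW=1,US=1,PS=0
  L3 @0x1B[16] → 0x1D007  P=1,RW=1,US=1,PS=0
  → PA=0x1DC47  (4 entries read)
#1 VA=0xE024300136D (r,user):
  L0 @0x14[28] → 0x21007  P=1,RW=1,US=1,PS=0
  L1 @0x21[9] → 0x25007  P=1,RW=1,US=1,PS=0
  L2 @0x25[24] → 0x27007  P=1,RW=1,US=1,PS=0
  L3 @0x27[1] → 0x2A007  P=1,RW=1,US=1,PS=0
  → PA=0x2A36D  (4 entries read)
#2 VA=0x88640000A33 (w,user):
  L0 @0x14[17] → 0x2B007  P=1,RW=1,US=1,PS=0
  L1 @0x2B[25] → 0x3D006  P=0,RW=1,US=1,PS=0
  ⇒ fault: PAGE_NOT_PRESENT  — 2 lookups

Access #0 fault: NONE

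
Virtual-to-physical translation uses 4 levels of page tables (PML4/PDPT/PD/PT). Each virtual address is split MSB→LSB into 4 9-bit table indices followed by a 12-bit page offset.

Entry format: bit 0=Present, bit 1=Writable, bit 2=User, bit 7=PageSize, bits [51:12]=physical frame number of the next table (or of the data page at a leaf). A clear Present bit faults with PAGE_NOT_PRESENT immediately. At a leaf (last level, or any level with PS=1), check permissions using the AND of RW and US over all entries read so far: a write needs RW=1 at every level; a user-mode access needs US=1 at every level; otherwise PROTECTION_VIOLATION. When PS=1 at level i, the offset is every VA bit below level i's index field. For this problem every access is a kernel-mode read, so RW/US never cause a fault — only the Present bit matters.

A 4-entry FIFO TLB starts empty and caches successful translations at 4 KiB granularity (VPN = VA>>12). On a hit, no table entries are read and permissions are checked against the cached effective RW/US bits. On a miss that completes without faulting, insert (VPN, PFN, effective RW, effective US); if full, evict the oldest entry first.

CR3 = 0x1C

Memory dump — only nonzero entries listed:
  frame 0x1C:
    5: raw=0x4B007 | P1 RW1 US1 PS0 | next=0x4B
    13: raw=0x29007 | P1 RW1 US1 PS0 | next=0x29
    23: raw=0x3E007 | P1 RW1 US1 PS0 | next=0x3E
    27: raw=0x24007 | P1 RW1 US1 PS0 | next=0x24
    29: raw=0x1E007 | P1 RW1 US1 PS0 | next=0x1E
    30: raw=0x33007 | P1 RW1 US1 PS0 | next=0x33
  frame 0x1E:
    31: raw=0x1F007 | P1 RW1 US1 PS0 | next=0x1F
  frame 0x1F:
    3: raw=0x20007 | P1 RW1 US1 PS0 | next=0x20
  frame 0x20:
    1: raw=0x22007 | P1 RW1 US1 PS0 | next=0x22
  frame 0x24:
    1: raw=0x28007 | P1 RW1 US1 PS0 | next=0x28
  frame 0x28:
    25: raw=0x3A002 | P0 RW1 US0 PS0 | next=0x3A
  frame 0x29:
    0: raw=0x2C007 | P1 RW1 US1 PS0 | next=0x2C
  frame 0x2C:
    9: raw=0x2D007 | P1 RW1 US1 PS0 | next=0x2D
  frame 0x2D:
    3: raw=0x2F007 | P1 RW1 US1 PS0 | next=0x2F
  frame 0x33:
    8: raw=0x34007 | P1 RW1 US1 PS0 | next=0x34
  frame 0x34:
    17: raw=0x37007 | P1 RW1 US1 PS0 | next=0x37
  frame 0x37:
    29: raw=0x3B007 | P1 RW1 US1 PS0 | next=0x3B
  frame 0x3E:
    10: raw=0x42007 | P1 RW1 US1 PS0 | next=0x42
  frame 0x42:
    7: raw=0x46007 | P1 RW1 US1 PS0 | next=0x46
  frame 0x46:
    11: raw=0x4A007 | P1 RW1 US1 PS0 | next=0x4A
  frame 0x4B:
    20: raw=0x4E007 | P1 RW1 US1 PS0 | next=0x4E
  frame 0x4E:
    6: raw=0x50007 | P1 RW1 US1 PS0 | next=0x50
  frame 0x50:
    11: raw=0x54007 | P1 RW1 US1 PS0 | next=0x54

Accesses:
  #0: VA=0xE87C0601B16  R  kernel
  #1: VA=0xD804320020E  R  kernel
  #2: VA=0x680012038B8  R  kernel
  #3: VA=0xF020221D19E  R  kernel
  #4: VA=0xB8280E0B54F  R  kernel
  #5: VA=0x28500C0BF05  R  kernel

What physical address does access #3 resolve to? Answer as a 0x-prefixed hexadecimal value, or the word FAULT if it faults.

Trace:
#0 VA=0xE87C0601B16 (r,kernel):
  L0: frame=0x1C idx=29 entry=0x1E007 [P=1 RW=1 US=1 PS=0]
  L1: frame=0x1E idx=31 entry=0x1F007 [P=1 RW=1 US=1 PS=0]
  L2: frame=0x1F idx=3 entry=0x20007 [P=1 RW=1 US=1 PS=0]
  L3: frame=0x20 idx=1 entry=0x22007 [P=1 RW=1 US=1 PS=0]
  ✓ 0x22B16  — 4 lookups
#1 VA=0xD804320020E (r,kernel):
  L0: frame=0x1C idx=27 entry=0x24007 [P=1 RW=1 US=1 PS=0]
  L1: frame=0x24 idx=1 entry=0x28007 [P=1 RW=1 US=1 PS=0]
  L2: frame=0x28 idx=25 entry=0x3A002 [P=0 RW=1 US=0 PS=0]
  → PAGE_NOT_PRESENT  (3 entries read)
#2 VA=0x680012038B8 (r,kernel):
  L0: frame=0x1C idx=13 entry=0x29007 [P=1 RW=1 US=1 PS=0]
  L1: frame=0x29 idx=0 entry=0x2C007 [P=1 RW=1 US=1 PS=0]
  L2: frame=0x2C idx=9 entry=0x2D007 [P=1 RW=1 US=1 PS=0]
  L3: frame=0x2D idx=3 entry=0x2F007 [P=1 RW=1 US=1 PS=0]
  ✓ 0x2F8B8  — 4 lookups
#3 VA=0xF020221D19E (r,kernel):
  L0: frame=0x1C idx=30 entry=0x33007 [P=1 RW=1 US=1 PS=0]
  L1: frame=0x33 idx=8 entry=0x34007 [P=1 RW=1 US=1 PS=0]
  L2: frame=0x34 idx=17 entry=0x37007 [P=1 RW=1 US=1 PS=0]
  L3: frame=0x37 idx=29 entry=0x3B007 [P=1 RW=1 US=1 PS=0]
  ✓ 0x3B19E  — 4 lookups
#4 VA=0xB8280E0B54F (r,kernel):
  L0: frame=0x1C idx=23 entry=0x3E007 [P=1 RW=1 US=1 PS=0]
  L1: frame=0x3E idx=10 entry=0x42007 [P=1 RW=1 US=1 PS=0]
  L2: frame=0x42 idx=7 entry=0x46007 [P=1 RW=1 US=1 PS=0]
  L3: frame=0x46 idx=11 entry=0x4A007 [P=1 RW=1 US=1 PS=0]
  ✓ 0x4A54F  — 4 lookups
#5 VA=0x28500C0BF05 (r,kernel):
  L0: frame=0x1C idx=5 entry=0x4B007 [P=1 RW=1 US=1 PS=0]
  L1: frame=0x4B idx=20 entry=0x4E007 [P=1 RW=1 US=1 PS=0]
  L2: frame=0x4E idx=6 entry=0x50007 [P=1 RW=1 US=1 PS=0]
  L3: frame=0x50 idx=11 entry=0x54007 [P=1 RW=1 US=1 PS=0]
  ✓ 0x54F05  — 4 lookups

Access #3 PA: 0x3B19E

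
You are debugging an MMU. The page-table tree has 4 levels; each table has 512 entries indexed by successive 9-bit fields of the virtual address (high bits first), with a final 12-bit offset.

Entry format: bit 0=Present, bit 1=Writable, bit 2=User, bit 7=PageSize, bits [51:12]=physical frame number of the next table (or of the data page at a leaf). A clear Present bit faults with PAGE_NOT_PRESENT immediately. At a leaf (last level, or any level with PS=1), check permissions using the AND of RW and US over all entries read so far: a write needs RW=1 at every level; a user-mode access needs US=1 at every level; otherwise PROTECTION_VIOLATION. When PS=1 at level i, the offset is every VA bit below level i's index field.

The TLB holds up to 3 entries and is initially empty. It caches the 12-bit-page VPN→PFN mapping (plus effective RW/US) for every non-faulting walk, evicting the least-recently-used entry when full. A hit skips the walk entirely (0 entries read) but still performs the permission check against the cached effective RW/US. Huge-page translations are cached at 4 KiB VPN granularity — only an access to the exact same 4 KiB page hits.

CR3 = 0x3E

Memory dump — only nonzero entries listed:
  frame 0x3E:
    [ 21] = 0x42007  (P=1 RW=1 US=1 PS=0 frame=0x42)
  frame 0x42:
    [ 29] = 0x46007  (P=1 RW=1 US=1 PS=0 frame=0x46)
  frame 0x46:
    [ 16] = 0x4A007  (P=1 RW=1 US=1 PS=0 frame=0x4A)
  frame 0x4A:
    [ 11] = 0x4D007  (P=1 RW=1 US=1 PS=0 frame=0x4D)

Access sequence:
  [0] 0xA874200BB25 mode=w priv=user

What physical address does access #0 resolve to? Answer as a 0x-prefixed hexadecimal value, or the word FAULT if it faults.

Per-access translation:
#0 VA=0xA874200BB25 (w,user):
  L0: frame=0x3E idx=21 entry=0x42007 [P=1 RW=1 US=1 PS=0]
  L1: frame=0x42 idx=29 entry=0x46007 [P=1 RW=1 US=1 PS=0]
  L2: frame=0x46 idx=16 entry=0x4A007 [P=1 RW=1 US=1 PS=0]
  L3: frame=0x4A idx=11 entry=0x4D007 [P=1 RW=1 US=1 PS=0]
  ⇒ phys 0x4DB25  [4 reads]

Access #0 PA: 0x4DB25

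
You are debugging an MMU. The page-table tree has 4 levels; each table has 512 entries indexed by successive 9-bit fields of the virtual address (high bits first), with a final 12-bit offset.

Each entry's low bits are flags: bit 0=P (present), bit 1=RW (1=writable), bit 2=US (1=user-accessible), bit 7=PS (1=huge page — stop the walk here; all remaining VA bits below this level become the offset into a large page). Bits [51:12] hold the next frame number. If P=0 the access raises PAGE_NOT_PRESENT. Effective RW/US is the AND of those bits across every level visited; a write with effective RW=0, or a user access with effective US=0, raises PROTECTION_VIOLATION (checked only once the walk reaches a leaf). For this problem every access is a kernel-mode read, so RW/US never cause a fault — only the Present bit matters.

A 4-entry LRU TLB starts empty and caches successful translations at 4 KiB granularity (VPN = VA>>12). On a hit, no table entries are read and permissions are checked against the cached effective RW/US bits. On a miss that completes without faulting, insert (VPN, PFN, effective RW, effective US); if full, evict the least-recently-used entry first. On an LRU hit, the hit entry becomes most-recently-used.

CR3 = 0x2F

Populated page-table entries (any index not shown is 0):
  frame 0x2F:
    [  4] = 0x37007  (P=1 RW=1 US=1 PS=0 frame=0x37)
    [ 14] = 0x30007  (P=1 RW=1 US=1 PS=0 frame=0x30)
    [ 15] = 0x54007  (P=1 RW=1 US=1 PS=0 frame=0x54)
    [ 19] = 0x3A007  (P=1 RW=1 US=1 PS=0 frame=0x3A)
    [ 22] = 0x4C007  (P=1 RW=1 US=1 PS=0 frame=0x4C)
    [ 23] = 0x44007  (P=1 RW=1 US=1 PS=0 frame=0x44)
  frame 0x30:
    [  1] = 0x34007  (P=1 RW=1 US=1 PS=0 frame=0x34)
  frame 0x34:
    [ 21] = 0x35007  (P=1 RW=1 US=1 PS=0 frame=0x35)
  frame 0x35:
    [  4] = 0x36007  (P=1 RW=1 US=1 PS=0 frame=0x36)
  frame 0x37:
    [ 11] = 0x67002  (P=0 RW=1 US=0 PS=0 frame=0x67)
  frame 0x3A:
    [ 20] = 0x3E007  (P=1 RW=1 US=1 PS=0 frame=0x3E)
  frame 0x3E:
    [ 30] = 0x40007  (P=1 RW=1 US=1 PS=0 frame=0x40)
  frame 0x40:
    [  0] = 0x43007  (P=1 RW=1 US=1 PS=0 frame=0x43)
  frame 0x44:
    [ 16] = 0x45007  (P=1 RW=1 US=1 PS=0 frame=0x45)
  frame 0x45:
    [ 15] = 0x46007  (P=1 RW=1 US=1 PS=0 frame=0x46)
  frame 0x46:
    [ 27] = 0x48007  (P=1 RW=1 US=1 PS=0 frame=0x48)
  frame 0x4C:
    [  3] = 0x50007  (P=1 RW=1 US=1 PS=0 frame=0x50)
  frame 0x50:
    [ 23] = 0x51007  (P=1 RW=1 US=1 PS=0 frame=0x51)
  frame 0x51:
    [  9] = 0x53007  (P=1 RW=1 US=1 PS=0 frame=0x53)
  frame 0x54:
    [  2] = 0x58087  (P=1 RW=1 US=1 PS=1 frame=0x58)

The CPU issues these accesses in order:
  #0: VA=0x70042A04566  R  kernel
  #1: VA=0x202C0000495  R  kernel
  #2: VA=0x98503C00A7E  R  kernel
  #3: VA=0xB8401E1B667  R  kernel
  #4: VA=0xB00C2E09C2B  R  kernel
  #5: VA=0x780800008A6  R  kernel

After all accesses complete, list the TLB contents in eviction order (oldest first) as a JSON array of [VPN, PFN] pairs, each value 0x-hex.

Trace:
#0 VA=0x70042A04566 (r,kernel):
  [0] read 0x2F idx=14: raw=0x30007 flags P=1 W=1 U=1 S=0
  [1] read 0x30 idx=1: raw=0x34007 flags P=1 W=1 U=1 S=0
  [2] read 0x34 idx=21: raw=0x35007 flags P=1 W=1 U=1 S=0
  [3] read 0x35 idx=4: raw=0x36007 flags P=1 W=1 U=1 S=0
  → PA=0x36566  (4 entries read)
#1 VA=0x202C0000495 (r,kernel):
  [0] read 0x2F idx=4: raw=0x37007 flags P=1 W=1 U=1 S=0
  [1] read 0x37 idx=11: raw=0x67002 flags P=0 W=1 U=0 S=0
  ✗ PAGE_NOT_PRESENT  [2 reads]
#2 VA=0x98503C00A7E (r,kernel):
  [0] read 0x2F idx=19: raw=0x3A007 flags P=1 W=1 U=1 S=0
  [1] read 0x3A idx=20: raw=0x3E007 flags P=1 W=1 U=1 S=0
  [2] read 0x3E idx=30: raw=0x40007 flags P=1 W=1 U=1 S=0
  [3] read 0x40 idx=0: raw=0x43007 flags P=1 W=1 U=1 S=0
  → PA=0x43A7E  (4 entries read)
#3 VA=0xB8401E1B667 (r,kernel):
  [0] read 0x2F idx=23: raw=0x44007 flags P=1 W=1 U=1 S=0
  [1] read 0x44 idx=16: raw=0x45007 flags P=1 W=1 U=1 S=0
  [2] read 0x45 idx=15: raw=0x46007 flags P=1 W=1 U=1 S=0
  [3] read 0x46 idx=27: raw=0x48007 flags P=1 W=1 U=1 S=0
  → PA=0x48667  (4 entries read)
#4 VA=0xB00C2E09C2B (r,kernel):
  [0] read 0x2F idx=22: raw=0x4C007 flags P=1 W=1 U=1 S=0
  [1] read 0x4C idx=3: raw=0x50007 flags P=1 W=1 U=1 S=0
  [2] read 0x50 idx=23: raw=0x51007 flags P=1 W=1 U=1 S=0
  [3] read 0x51 idx=9: raw=0x53007 flags P=1 W=1 U=1 S=0
  → PA=0x53C2B  (4 entries read)
#5 VA=0x780800008A6 (r,kernel):
  [0] read 0x2F idx=15: raw=0x54007 flags P=1 W=1 U=1 S=0
  [1] read 0x54 idx=2: raw=0x58087 flags P=1 W=1 U=1 S=1
  → PA=0x588A6 (huge @L1)  (2 entries read)

TLB: [["0x98503C00", "0x43"], ["0xB8401E1B", "0x48"], ["0xB00C2E09", "0x53"], ["0x78080000", "0x58"]]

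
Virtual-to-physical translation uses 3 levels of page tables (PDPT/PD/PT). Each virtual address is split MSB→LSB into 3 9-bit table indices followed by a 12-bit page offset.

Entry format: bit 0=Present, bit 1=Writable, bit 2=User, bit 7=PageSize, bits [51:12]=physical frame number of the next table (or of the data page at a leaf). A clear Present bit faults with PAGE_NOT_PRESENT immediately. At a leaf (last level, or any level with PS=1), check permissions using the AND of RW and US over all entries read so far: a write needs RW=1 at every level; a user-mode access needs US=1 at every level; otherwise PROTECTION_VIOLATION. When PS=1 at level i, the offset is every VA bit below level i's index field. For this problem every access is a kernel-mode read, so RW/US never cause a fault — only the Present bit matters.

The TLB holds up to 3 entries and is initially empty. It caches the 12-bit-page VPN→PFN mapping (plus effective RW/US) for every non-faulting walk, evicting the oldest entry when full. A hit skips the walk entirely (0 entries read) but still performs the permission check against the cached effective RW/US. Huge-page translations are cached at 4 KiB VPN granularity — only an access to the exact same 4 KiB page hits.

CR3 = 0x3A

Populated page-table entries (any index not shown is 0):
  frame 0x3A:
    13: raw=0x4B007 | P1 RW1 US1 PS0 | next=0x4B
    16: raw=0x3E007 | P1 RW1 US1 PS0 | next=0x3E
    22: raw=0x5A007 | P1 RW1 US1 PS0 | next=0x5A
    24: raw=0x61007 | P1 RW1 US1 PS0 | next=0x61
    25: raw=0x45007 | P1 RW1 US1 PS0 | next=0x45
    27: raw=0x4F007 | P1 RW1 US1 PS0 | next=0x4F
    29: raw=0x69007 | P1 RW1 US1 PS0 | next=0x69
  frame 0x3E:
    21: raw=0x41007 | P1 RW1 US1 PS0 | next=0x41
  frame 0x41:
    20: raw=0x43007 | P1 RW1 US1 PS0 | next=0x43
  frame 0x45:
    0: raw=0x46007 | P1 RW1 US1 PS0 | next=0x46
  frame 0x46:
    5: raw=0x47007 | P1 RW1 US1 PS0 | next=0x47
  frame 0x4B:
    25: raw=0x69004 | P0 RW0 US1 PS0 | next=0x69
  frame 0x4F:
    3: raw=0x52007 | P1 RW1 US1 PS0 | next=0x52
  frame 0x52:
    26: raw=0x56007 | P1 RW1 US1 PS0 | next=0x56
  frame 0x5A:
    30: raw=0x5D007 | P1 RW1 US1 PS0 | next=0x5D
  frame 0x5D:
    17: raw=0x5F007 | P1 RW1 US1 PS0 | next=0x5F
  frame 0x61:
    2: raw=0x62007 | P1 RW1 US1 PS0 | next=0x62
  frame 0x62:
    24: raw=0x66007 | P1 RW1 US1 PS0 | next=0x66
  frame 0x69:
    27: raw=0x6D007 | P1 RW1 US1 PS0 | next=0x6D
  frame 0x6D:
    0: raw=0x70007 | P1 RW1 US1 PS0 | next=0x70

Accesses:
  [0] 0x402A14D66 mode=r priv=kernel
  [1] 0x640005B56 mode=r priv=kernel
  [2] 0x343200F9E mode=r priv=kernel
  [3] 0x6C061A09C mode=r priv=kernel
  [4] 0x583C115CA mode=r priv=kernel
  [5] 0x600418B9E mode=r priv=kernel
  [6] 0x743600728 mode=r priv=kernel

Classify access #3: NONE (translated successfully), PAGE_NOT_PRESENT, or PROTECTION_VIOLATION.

Walk each access:
#0 VA=0x402A14D66 (r,kernel):
  lvl0: tbl 0x3A, slot 16 ⇒ 0x3E007 (P1/RW1/US1/PS0)
  lvl1: tbl 0x3E, slot 21 ⇒ 0x41007 (P1/RW1/US1/PS0)
  lvl2: tbl 0x41, slot 20 ⇒ 0x43007 (P1/RW1/US1/PS0)
  ✓ 0x43D66  — 3 lookups
#1 VA=0x640005B56 (r,kernel):
  lvl0: tbl 0x3A, slot 25 ⇒ 0x45007 (P1/RW1/US1/PS0)
  lvl1: tbl 0x45, slot 0 ⇒ 0x46007 (P1/RW1/US1/PS0)
  lvl2: tbl 0x46, slot 5 ⇒ 0x47007 (P1/RW1/US1/PS0)
  ✓ 0x47B56  — 3 lookups
#2 VA=0x343200F9E (r,kernel):
  lvl0: tbl 0x3A, slot 13 ⇒ 0x4B007 (P1/RW1/US1/PS0)
  lvl1: tbl 0x4B, slot 25 ⇒ 0x69004 (P0/RW0/US1/PS0)
  ⇒ fault: PAGE_NOT_PRESENT  — 2 lookups
#3 VA=0x6C061A09C (r,kernel):
  lvl0: tbl 0x3A, slot 27 ⇒ 0x4F007 (P1/RW1/US1/PS0)
  lvl1: tbl 0x4F, slot 3 ⇒ 0x52007 (P1/RW1/US1/PS0)
  lvl2: tbl 0x52, slot 26 ⇒ 0x56007 (P1/RW1/US1/PS0)
  ✓ 0x5609C  — 3 lookups
#4 VA=0x583C115CA (r,kernel):
  lvl0: tbl 0x3A, slot 22 ⇒ 0x5A007 (P1/RW1/US1/PS0)
  lvl1: tbl 0x5A, slot 30 ⇒ 0x5D007 (P1/RW1/US1/PS0)
  lvl2: tbl 0x5D, slot 17 ⇒ 0x5F007 (P1/RW1/US1/PS0)
  ✓ 0x5F5CA  — 3 lookups
#5 VA=0x600418B9E (r,kernel):
  lvl0: tbl 0x3A, slot 24 ⇒ 0x61007 (P1/RW1/US1/PS0)
  lvl1: tbl 0x61, slot 2 ⇒ 0x62007 (P1/RW1/US1/PS0)
  lvl2: tbl 0x62, slot 24 ⇒ 0x66007 (P1/RW1/US1/PS0)
  ✓ 0x66B9E  — 3 lookups
#6 VA=0x743600728 (r,kernel):
  lvl0: tbl 0x3A, slot 29 ⇒ 0x69007 (P1/RW1/US1/PS0)
  lvl1: tbl 0x69, slot 27 ⇒ 0x6D007 (P1/RW1/US1/PS0)
  lvl2: tbl 0x6D, slot 0 ⇒ 0x70007 (P1/RW1/US1/PS0)
  ✓ 0x70728  — 3 lookups

Access #3 fault: NONE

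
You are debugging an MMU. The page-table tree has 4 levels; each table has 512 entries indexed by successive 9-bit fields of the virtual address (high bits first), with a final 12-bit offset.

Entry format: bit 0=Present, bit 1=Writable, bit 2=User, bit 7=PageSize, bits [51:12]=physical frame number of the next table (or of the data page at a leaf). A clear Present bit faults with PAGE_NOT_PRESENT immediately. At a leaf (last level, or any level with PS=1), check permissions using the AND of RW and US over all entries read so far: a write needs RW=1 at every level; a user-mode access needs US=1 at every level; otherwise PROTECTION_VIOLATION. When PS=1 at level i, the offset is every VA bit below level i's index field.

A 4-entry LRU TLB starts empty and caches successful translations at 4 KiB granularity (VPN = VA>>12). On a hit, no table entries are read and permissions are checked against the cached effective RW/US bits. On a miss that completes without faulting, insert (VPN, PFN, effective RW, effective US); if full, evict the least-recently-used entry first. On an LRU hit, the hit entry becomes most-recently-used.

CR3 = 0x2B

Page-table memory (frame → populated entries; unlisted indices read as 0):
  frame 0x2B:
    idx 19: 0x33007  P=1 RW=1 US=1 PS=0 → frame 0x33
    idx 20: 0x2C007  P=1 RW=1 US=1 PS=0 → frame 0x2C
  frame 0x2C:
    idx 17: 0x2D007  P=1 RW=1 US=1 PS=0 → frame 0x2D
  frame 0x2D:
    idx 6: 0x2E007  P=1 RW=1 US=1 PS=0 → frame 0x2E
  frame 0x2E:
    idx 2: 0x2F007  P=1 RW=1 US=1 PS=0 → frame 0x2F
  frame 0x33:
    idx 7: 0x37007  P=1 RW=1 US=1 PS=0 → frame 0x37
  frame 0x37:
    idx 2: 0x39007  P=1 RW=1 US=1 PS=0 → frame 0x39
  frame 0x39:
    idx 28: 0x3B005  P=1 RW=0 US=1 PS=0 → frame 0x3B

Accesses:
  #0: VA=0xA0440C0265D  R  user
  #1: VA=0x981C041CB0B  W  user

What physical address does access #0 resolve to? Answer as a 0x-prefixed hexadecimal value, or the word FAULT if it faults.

Per-access translation:
#0 VA=0xA0440C0265D (r,user):
  lvl0: tbl 0x2B, slot 20 ⇒ 0x2C007 (P1/RW1/US1/PS0)
  lvl1: tbl 0x2C, slot 17 ⇒ 0x2D007 (P1/RW1/US1/PS0)
  lvl2: tbl 0x2D, slot 6 ⇒ 0x2E007 (P1/RW1/US1/PS0)
  lvl3: tbl 0x2E, slot 2 ⇒ 0x2F007 (P1/RW1/US1/PS0)
  → PA=0x2F65D  (4 entries read)
#1 VA=0x981C041CB0B (w,user):
  lvl0: tbl 0x2B, slot 19 ⇒ 0x33007 (P1/RW1/US1/PS0)
  lvl1: tbl 0x33, slot 7 ⇒ 0x37007 (P1/RW1/US1/PS0)
  lvl2: tbl 0x37, slot 2 ⇒ 0x39007 (P1/RW1/US1/PS0)
  lvl3: tbl 0x39, slot 28 ⇒ 0x3B005 (P1/RW0/US1/PS0)
  → PROTECTION_VIOLATION  (4 entries read)

Access #0 PA: 0x2F65D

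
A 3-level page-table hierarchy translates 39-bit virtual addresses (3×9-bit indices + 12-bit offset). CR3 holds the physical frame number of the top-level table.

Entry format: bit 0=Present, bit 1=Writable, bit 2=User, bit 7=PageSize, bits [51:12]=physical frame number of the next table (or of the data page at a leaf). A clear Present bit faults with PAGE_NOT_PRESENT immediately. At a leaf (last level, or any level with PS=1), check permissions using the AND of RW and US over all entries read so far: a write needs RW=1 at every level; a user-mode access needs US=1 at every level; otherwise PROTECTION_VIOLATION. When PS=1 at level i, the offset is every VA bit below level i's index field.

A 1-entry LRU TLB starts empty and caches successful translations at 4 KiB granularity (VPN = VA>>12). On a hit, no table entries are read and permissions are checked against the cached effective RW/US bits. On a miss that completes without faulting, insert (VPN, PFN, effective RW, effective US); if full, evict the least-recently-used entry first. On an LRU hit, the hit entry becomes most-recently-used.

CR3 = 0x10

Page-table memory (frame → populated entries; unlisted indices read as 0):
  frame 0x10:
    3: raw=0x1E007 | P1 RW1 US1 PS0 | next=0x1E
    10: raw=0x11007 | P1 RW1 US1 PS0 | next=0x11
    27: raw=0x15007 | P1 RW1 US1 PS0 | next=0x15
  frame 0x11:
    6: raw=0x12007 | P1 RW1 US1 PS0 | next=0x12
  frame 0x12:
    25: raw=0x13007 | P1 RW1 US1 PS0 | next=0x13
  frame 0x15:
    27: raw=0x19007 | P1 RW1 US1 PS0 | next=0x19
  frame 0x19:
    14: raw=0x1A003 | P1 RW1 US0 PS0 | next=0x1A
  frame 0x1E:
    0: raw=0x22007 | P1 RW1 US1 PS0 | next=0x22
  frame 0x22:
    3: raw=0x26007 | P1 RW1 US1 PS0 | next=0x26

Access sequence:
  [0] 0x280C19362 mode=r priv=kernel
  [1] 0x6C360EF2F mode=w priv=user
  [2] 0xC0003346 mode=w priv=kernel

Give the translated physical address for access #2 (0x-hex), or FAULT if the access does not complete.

Walk each access:
#0 VA=0x280C19362 (r,kernel):
  L0 @0x10[10] → 0x11007  P=1,RW=1,US=1,PS=0
  L1 @0x11[6] → 0x12007  P=1,RW=1,US=1,PS=0
  L2 @0x12[25] → 0x13007  P=1,RW=1,US=1,PS=0
  → PA=0x13362  (3 entries read)
#1 VA=0x6C360EF2F (w,user):
  L0 @0x10[27] → 0x15007  P=1,RW=1,US=1,PS=0
  L1 @0x15[27] → 0x19007  P=1,RW=1,US=1,PS=0
  L2 @0x19[14] → 0x1A003  P=1,RW=1,US=0,PS=0
  → PROTECTION_VIOLATION  (3 entries read)
#2 VA=0xC0003346 (w,kernel):
  L0 @0x10[3] → 0x1E007  P=1,RW=1,US=1,PS=0
  L1 @0x1E[0] → 0x22007  P=1,RW=1,US=1,PS=0
  L2 @0x22[3] → 0x26007  P=1,RW=1,US=1,PS=0
  → PA=0x26346  (3 entries read)

Access #2 PA: 0x26346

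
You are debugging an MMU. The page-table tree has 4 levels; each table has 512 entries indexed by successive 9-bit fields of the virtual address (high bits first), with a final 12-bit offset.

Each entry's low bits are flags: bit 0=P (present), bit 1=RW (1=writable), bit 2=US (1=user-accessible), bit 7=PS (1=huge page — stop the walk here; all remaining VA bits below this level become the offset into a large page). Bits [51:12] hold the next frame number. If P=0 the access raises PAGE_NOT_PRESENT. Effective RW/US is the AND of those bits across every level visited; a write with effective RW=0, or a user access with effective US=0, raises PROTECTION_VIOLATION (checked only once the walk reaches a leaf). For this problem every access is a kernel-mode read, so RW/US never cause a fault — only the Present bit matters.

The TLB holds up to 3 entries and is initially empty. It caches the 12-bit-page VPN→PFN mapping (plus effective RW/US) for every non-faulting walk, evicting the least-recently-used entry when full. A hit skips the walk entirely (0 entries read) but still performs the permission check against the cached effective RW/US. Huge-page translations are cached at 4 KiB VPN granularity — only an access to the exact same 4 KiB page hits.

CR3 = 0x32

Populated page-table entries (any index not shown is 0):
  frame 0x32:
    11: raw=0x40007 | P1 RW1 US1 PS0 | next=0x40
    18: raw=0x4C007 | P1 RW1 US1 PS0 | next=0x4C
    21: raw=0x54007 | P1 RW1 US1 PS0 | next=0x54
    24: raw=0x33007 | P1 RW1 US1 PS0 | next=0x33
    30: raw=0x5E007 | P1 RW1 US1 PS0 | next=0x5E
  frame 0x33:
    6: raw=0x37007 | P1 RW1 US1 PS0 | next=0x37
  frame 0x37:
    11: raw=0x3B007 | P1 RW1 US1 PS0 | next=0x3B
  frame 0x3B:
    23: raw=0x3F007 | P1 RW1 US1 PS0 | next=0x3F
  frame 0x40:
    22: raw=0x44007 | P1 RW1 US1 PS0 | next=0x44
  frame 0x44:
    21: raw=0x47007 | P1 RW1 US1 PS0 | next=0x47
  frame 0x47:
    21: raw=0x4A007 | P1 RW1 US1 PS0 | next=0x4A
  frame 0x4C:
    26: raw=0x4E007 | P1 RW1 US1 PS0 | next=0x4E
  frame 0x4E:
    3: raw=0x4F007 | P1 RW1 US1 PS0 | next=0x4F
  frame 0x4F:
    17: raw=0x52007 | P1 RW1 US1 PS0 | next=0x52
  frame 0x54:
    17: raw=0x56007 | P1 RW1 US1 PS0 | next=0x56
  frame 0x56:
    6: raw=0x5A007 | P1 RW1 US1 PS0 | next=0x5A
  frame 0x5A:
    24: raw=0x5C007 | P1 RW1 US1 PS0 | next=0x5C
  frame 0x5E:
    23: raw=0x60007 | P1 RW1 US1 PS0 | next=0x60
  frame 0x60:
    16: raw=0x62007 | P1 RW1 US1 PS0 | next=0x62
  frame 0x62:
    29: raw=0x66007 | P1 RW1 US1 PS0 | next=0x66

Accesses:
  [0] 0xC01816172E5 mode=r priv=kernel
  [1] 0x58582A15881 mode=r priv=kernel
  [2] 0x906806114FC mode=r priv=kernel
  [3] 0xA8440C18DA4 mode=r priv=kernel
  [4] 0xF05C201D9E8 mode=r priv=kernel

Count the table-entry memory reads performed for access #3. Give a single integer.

Trace:
#0 VA=0xC01816172E5 (r,kernel):
  L0: frame=0x32 idx=24 entry=0x33007 [P=1 RW=1 US=1 PS=0]
  L1: frame=0x33 idx=6 entry=0x37007 [P=1 RW=1 US=1 PS=0]
  L2: frame=0x37 idx=11 entry=0x3B007 [P=1 RW=1 US=1 PS=0]
  L3: frame=0x3B idx=23 entry=0x3F007 [P=1 RW=1 US=1 PS=0]
  ✓ 0x3F2E5  — 4 lookups
#1 VA=0x58582A15881 (r,kernel):
  L0: frame=0x32 idx=11 entry=0x40007 [P=1 RW=1 US=1 PS=0]
  L1: frame=0x40 idx=22 entry=0x44007 [P=1 RW=1 US=1 PS=0]
  L2: frame=0x44 idx=21 entry=0x47007 [P=1 RW=1 US=1 PS=0]
  L3: frame=0x47 idx=21 entry=0x4A007 [P=1 RW=1 US=1 PS=0]
  ✓ 0x4A881  — 4 lookups
#2 VA=0x906806114FC (r,kernel):
  L0: frame=0x32 idx=18 entry=0x4C007 [P=1 RW=1 US=1 PS=0]
  L1: frame=0x4C idx=26 entry=0x4E007 [P=1 RW=1 US=1 PS=0]
  L2: frame=0x4E idx=3 entry=0x4F007 [P=1 RW=1 US=1 PS=0]
  L3: frame=0x4F idx=17 entry=0x52007 [P=1 RW=1 US=1 PS=0]
  ✓ 0x524FC  — 4 lookups
#3 VA=0xA8440C18DA4 (r,kernel):
  L0: frame=0x32 idx=21 entry=0x54007 [P=1 RW=1 US=1 PS=0]
  L1: frame=0x54 idx=17 entry=0x56007 [P=1 RW=1 US=1 PS=0]
  L2: frame=0x56 idx=6 entry=0x5A007 [P=1 RW=1 US=1 PS=0]
  L3: frame=0x5A idx=24 entry=0x5C007 [P=1 RW=1 US=1 PS=0]
  ✓ 0x5CDA4  — 4 lookups
#4 VA=0xF05C201D9E8 (r,kernel):
  L0: frame=0x32 idx=30 entry=0x5E007 [P=1 RW=1 US=1 PS=0]
  L1: frame=0x5E idx=23 entry=0x60007 [P=1 RW=1 US=1 PS=0]
  L2: frame=0x60 idx=16 entry=0x62007 [P=1 RW=1 US=1 PS=0]
  L3: frame=0x62 idx=29 entry=0x66007 [P=1 RW=1 US=1 PS=0]
  ✓ 0x669E8  — 4 lookups

Entries read for #3: 4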